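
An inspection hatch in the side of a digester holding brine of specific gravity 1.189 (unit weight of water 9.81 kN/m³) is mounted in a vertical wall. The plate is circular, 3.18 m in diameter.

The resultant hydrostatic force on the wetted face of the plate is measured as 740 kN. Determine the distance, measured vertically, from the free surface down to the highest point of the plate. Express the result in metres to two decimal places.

d_top ≈ 6.40 m

γ = 1.189 × 9.81 = 11.66409 kN/m³.
A = π(1.59)² = 7.94226 m².
From F = γ·h_c·A, the centroid depth is h_c = 740/(11.66409 × 7.94226) = 7.98798 m.
The centroid is at the centre, 1.59 m below the top of the plate, so the highest point sits at h_top = 7.98798 − 1.59 = 6.39798 m below the surface.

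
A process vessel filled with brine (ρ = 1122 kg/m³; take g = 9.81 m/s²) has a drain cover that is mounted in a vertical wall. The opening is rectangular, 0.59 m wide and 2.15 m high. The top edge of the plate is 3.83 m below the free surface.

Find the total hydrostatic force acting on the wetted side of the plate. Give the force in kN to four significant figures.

F ≈ 68.48 kN

γ = ρg = 1122 × 9.81 / 1000 = 11.00682 kN/m³.
The centroid lies 2.15/2 = 1.075 m below the top edge, so the centroid depth is h_c = 3.83 + 1.075 = 4.905 m.
A = 0.59 × 2.15 = 1.2685 m².
Resultant F = γ·h_c·A = 11.00682 × 4.905 × 1.2685 = 68.4844 kN.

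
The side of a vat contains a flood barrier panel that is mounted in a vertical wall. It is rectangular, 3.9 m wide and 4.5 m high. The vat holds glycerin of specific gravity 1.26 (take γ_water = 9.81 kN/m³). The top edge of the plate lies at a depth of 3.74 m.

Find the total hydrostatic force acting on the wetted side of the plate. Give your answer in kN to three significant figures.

γ = 1.26 × 9.81 = 12.3606 kN/m³.
The centroid lies 4.5/2 = 2.25 m below the top edge, so the centroid depth is h_c = 3.74 + 2.25 = 5.99 m.
A = 3.9 × 4.5 = 17.55 m².
Resultant F = γ·h_c·A = 12.3606 × 5.99 × 17.55 = 1299.4 kN.

F ≈ 1300 kN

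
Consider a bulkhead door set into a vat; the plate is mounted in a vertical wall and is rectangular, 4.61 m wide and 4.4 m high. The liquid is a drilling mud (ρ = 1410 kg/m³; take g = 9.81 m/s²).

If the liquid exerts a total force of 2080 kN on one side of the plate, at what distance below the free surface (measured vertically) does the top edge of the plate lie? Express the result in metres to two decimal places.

γ = ρg = 1410 × 9.81 / 1000 = 13.8321 kN/m³.
A = 4.61 × 4.4 = 20.284 m².
From F = γ·h_c·A, the centroid depth is h_c = 2080/(13.8321 × 20.284) = 7.41347 m.
The centroid lies 4.4/2 = 2.2 m below the top edge, so the top edge sits at h_top = 7.41347 − 2.2 = 5.21347 m below the surface.

d_top ≈ 5.21 m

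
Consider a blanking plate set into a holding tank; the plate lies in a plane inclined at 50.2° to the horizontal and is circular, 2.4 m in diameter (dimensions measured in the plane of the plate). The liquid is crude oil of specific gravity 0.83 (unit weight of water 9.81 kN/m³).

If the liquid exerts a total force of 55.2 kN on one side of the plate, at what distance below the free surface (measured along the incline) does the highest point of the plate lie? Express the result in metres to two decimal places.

y_top ≈ 0.75 m

γ = 0.83 × 9.81 = 8.1423 kN/m³.
A = π(1.2)² = 4.52389 m².
From F = γ·h_c·A, the centroid depth is h_c = 55.2/(8.1423 × 4.52389) = 1.49858 m.
Let θ = 50.2° be the plate's angle to the horizontal; measure y along the incline from where the plane meets the free surface. Vertical depth h = y·sinθ with sinθ = 0.768284.
Along the incline, y_c = h_c/sinθ = 1.49858/0.768284 = 1.95055 m.
The centroid is at the centre, 1.2 m below the top of the plate, so the highest point sits at y_top = 1.95055 − 1.2 = 0.75055 m along the incline.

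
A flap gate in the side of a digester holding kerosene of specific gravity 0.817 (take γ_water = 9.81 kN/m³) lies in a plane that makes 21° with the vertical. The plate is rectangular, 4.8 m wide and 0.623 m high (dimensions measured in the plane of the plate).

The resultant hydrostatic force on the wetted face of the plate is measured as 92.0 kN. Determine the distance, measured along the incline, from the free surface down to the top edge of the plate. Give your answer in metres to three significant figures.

y_top ≈ 3.80 m

γ = 0.817 × 9.81 = 8.01477 kN/m³.
A = 4.8 × 0.623 = 2.9904 m².
From F = γ·h_c·A, the centroid depth is h_c = 92.0/(8.01477 × 2.9904) = 3.83855 m.
The plate makes 21° with the vertical, i.e. θ = 90° − 21° = 69° to the horizontal. Measuring y along the incline from the free-surface line, vertical depth h = y·sinθ with sinθ = 0.933580.
Along the incline, y_c = h_c/sinθ = 3.83855/0.933580 = 4.11165 m.
The centroid lies 0.623/2 = 0.3115 m below the top edge, so the top edge sits at y_top = 4.11165 − 0.3115 = 3.80015 m along the incline.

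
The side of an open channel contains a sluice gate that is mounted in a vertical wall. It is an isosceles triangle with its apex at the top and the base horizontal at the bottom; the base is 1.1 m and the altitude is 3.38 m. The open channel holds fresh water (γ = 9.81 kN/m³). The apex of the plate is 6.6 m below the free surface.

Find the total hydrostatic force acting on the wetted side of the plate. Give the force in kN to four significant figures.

γ = 9.81 kN/m³.
With the apex up, the centroid sits 2h/3 = 2 × 3.38/3 = 2.25333 m below the apex, so the centroid depth is h_c = 6.6 + 2.25333 = 8.85333 m.
A = ½ × 1.1 × 3.38 = 1.859 m².
Resultant F = γ·h_c·A = 9.81 × 8.85333 × 1.859 = 161.456 kN.

F ≈ 161.5 kN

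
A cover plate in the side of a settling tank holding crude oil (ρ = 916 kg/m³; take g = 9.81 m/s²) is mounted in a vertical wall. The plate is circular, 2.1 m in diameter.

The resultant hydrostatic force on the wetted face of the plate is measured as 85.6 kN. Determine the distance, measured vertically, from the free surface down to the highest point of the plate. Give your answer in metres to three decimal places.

γ = ρg = 916 × 9.81 / 1000 = 8.98596 kN/m³.
A = π(1.05)² = 3.46361 m².
From F = γ·h_c·A, the centroid depth is h_c = 85.6/(8.98596 × 3.46361) = 2.7503 m.
The centroid is at the centre, 1.05 m below the top of the plate, so the highest point sits at h_top = 2.7503 − 1.05 = 1.7003 m below the surface.

d_top ≈ 1.700 m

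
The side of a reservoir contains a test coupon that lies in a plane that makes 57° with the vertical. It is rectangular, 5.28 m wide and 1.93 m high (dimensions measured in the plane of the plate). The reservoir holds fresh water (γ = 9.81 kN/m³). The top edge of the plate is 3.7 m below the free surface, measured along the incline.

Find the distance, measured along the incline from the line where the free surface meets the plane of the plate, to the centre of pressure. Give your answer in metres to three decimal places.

γ = 9.81 kN/m³.
The plate makes 57° with the vertical, i.e. θ = 90° − 57° = 33° to the horizontal. Measuring y along the incline from the free-surface line, vertical depth h = y·sinθ with sinθ = 0.544639.
The centroid lies 1.93/2 = 0.965 m below the top edge, so y_c = 3.7 + 0.965 = 4.665 m and h_c = 4.665 × 0.544639 = 2.54074 m.
A = 5.28 × 1.93 = 10.1904 m².
Resultant F = γ·h_c·A = 9.81 × 2.54074 × 10.1904 = 253.992 kN.
I_c = b·h³/12 = 5.28 × 1.93³/12 = 3.16319 m⁴.
Centre of pressure: y_p = y_c + I_c/(y_c·A) = 4.665 + 3.16319/(4.665 × 10.1904) = 4.665 + 0.0665399 = 4.73154 m along the plane.

y_p = 4.732 m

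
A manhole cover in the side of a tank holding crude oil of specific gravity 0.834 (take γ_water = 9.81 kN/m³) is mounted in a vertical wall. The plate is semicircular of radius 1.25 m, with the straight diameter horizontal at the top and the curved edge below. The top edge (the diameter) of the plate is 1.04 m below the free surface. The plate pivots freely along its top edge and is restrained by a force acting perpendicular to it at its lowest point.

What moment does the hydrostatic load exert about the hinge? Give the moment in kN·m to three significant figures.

γ = 0.834 × 9.81 = 8.18154 kN/m³.
The centroid of a semicircle lies 4r/(3π) = 0.530516 m from the diameter, here below the top edge, so the centroid depth is h_c = 1.04 + 0.530516 = 1.57052 m.
A = πr²/2 = π × 1.25²/2 = 2.45437 m².
Resultant F = γ·h_c·A = 8.18154 × 1.57052 × 2.45437 = 31.5369 kN.
I_c = (π/8 − 8/(9π))·r⁴ = 0.109757 × 1.25⁴ = 0.267961 m⁴.
Centre of pressure: y_p = y_c + I_c/(y_c·A) = 1.57052 + 0.267961/(1.57052 × 2.45437) = 1.57052 + 0.0695165 = 1.64004 m along the plane.
The resultant acts 0.530516 + 0.0695165 = 0.600032 m (along the plate) below the hinge at the top edge, so the moment about the hinge is M = F × 0.600032 = 31.5369 × 0.600032 = 18.9231 kN·m.

M ≈ 18.9 kN·m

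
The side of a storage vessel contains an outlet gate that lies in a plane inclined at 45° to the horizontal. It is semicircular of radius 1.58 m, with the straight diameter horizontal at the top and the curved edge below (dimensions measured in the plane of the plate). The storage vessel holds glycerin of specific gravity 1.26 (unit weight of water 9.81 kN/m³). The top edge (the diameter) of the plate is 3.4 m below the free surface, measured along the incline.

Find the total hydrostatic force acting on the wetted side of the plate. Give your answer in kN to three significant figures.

γ = 1.26 × 9.81 = 12.3606 kN/m³.
Let θ = 45° be the plate's angle to the horizontal; measure y along the incline from where the plane meets the free surface. Vertical depth h = y·sinθ with sinθ = 0.707107.
The centroid of a semicircle lies 4r/(3π) = 0.670573 m from the diameter, here below the top edge, so y_c = 3.4 + 0.670573 = 4.07057 m and h_c = 4.07057 × 0.707107 = 2.87833 m.
A = πr²/2 = π × 1.58²/2 = 3.92134 m².
Resultant F = γ·h_c·A = 12.3606 × 2.87833 × 3.92134 = 139.513 kN.

F ≈ 140 kN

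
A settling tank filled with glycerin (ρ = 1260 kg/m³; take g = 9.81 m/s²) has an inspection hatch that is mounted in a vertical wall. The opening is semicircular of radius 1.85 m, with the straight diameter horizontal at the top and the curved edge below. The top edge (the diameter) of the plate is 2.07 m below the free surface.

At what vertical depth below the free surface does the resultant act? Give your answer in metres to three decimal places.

γ = ρg = 1260 × 9.81 / 1000 = 12.3606 kN/m³.
The centroid of a semicircle lies 4r/(3π) = 0.785164 m from the diameter, here below the top edge, so the centroid depth is h_c = 2.07 + 0.785164 = 2.85516 m.
A = πr²/2 = π × 1.85²/2 = 5.37605 m².
Resultant F = γ·h_c·A = 12.3606 × 2.85516 × 5.37605 = 189.729 kN.
I_c = (π/8 − 8/(9π))·r⁴ = 0.109757 × 1.85⁴ = 1.28564 m⁴.
Centre of pressure: y_p = y_c + I_c/(y_c·A) = 2.85516 + 1.28564/(2.85516 × 5.37605) = 2.85516 + 0.0837579 = 2.93892 m along the plane.

h_p = 2.939 m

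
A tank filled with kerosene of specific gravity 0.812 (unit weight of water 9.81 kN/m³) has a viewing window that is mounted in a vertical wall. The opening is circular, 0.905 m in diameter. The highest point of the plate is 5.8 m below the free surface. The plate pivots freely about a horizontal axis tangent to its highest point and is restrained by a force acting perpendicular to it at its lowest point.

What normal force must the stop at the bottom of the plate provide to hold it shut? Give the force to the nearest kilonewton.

P ≈ 16 kN

γ = 0.812 × 9.81 = 7.96572 kN/m³.
The centroid is at the centre, 0.4525 m below the top of the plate, so the centroid depth is h_c = 5.8 + 0.4525 = 6.2525 m.
A = π(0.4525)² = 0.643261 m².
Resultant F = γ·h_c·A = 7.96572 × 6.2525 × 0.643261 = 32.038 kN.
I_c = πr⁴/4 = π × 0.4525⁴/4 = 0.0329279 m⁴.
Centre of pressure: y_p = y_c + I_c/(y_c·A) = 6.2525 + 0.0329279/(6.2525 × 0.643261) = 6.2525 + 0.00818697 = 6.26069 m along the plane.
The resultant acts 0.4525 + 0.00818697 = 0.460687 m (along the plate) below the hinge at the top edge, so the moment about the hinge is M = F × 0.460687 = 32.038 × 0.460687 = 14.7595 kN·m.
A normal force at the bottom, 0.905 m from the hinge, must supply this moment: P = 14.7595/0.905 = 16.3088 kN.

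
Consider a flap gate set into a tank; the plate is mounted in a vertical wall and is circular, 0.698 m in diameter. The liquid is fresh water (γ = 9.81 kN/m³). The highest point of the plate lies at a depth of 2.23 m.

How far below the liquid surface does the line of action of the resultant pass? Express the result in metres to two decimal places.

γ = 9.81 kN/m³.
The centroid is at the centre, 0.349 m below the top of the plate, so the centroid depth is h_c = 2.23 + 0.349 = 2.579 m.
A = π(0.349)² = 0.382649 m².
Resultant F = γ·h_c·A = 9.81 × 2.579 × 0.382649 = 9.68102 kN.
I_c = πr⁴/4 = π × 0.349⁴/4 = 0.0116518 m⁴.
Centre of pressure: y_p = y_c + I_c/(y_c·A) = 2.579 + 0.0116518/(2.579 × 0.382649) = 2.579 + 0.011807 = 2.59081 m along the plane.

h_p = 2.59 m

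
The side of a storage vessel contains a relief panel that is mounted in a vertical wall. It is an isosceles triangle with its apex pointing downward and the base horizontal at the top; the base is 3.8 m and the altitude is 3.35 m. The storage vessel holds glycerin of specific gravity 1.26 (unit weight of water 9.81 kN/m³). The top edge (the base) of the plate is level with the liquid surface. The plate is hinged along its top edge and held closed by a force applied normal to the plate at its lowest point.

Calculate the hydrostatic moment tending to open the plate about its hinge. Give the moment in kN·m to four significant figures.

γ = 1.26 × 9.81 = 12.3606 kN/m³.
With the apex down, the centroid sits h/3 = 3.35/3 = 1.11667 m below the base (the top edge), so the centroid depth is h_c = 1.11667 m.
A = ½ × 3.8 × 3.35 = 6.365 m².
Resultant F = γ·h_c·A = 12.3606 × 1.11667 × 6.365 = 87.8543 kN.
I_c = b·h³/36 = 3.8 × 3.35³/36 = 3.9684 m⁴.
Centre of pressure: y_p = y_c + I_c/(y_c·A) = 1.11667 + 3.9684/(1.11667 × 6.365) = 1.11667 + 0.558332 = 1.675 m along the plane.
The resultant acts 1.11667 + 0.558332 = 1.675 m (along the plate) below the hinge at the top edge, so the moment about the hinge is M = F × 1.675 = 87.8543 × 1.675 = 147.156 kN·m.

M ≈ 147.2 kN·m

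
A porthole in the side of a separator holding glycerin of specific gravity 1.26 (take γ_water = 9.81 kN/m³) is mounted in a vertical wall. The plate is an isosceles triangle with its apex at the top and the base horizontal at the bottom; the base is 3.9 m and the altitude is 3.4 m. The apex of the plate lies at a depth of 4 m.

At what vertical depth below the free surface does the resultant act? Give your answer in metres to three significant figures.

γ = 1.26 × 9.81 = 12.3606 kN/m³.
With the apex up, the centroid sits 2h/3 = 2 × 3.4/3 = 2.26667 m below the apex, so the centroid depth is h_c = 4 + 2.26667 = 6.26667 m.
A = ½ × 3.9 × 3.4 = 6.63 m².
Resultant F = γ·h_c·A = 12.3606 × 6.26667 × 6.63 = 513.558 kN.
I_c = b·h³/36 = 3.9 × 3.4³/36 = 4.25793 m⁴.
Centre of pressure: y_p = y_c + I_c/(y_c·A) = 6.26667 + 4.25793/(6.26667 × 6.63) = 6.26667 + 0.102482 = 6.36915 m along the plane.

h_p = 6.37 m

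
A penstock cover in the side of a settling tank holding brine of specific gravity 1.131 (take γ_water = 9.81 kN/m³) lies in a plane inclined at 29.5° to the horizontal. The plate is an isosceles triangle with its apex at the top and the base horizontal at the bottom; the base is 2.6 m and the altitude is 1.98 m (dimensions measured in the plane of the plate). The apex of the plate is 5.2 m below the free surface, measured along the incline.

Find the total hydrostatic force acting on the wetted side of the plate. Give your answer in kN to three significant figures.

F ≈ 91.7 kN

γ = 1.131 × 9.81 = 11.09511 kN/m³.
Let θ = 29.5° be the plate's angle to the horizontal; measure y along the incline from where the plane meets the free surface. Vertical depth h = y·sinθ with sinθ = 0.492424.
With the apex up, the centroid sits 2h/3 = 2 × 1.98/3 = 1.32 m below the apex, so y_c = 5.2 + 1.32 = 6.52 m and h_c = 6.52 × 0.492424 = 3.2106 m.
A = ½ × 2.6 × 1.98 = 2.574 m².
Resultant F = γ·h_c·A = 11.09511 × 3.2106 × 2.574 = 91.6909 kN.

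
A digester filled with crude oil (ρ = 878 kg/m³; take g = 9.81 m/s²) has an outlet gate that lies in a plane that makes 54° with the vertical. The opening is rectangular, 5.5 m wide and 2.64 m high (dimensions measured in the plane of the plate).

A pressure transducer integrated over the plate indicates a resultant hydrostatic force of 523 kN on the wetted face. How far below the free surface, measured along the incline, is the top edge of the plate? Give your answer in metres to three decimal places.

γ = ρg = 878 × 9.81 / 1000 = 8.61318 kN/m³.
A = 5.5 × 2.64 = 14.52 m².
From F = γ·h_c·A, the centroid depth is h_c = 523/(8.61318 × 14.52) = 4.18188 m.
The plate makes 54° with the vertical, i.e. θ = 90° − 54° = 36° to the horizontal. Measuring y along the incline from the free-surface line, vertical depth h = y·sinθ with sinθ = 0.587785.
Along the incline, y_c = h_c/sinθ = 4.18188/0.587785 = 7.11464 m.
The centroid lies 2.64/2 = 1.32 m below the top edge, so the top edge sits at y_top = 7.11464 − 1.32 = 5.79464 m along the incline.

y_top ≈ 5.795 m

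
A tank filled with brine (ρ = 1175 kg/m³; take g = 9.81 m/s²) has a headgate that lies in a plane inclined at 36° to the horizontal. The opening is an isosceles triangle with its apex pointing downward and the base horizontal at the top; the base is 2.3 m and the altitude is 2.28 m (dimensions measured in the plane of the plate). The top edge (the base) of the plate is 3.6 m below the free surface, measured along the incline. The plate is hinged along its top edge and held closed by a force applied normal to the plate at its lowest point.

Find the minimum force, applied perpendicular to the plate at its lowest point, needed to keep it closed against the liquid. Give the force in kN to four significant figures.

γ = ρg = 1175 × 9.81 / 1000 = 11.52675 kN/m³.
Let θ = 36° be the plate's angle to the horizontal; measure y along the incline from where the plane meets the free surface. Vertical depth h = y·sinθ with sinθ = 0.587785.
With the apex down, the centroid sits h/3 = 2.28/3 = 0.76 m below the base (the top edge), so y_c = 3.6 + 0.76 = 4.36 m and h_c = 4.36 × 0.587785 = 2.56274 m.
A = ½ × 2.3 × 2.28 = 2.622 m².
Resultant F = γ·h_c·A = 11.52675 × 2.56274 × 2.622 = 77.454 kN.
I_c = b·h³/36 = 2.3 × 2.28³/36 = 0.757234 m⁴.
Centre of pressure: y_p = y_c + I_c/(y_c·A) = 4.36 + 0.757234/(4.36 × 2.622) = 4.36 + 0.0662386 = 4.42624 m along the plane.
The resultant acts 0.76 + 0.0662386 = 0.826239 m (along the plate) below the hinge at the top edge, so the moment about the hinge is M = F × 0.826239 = 77.454 × 0.826239 = 63.9955 kN·m.
A normal force at the bottom, 2.28 m from the hinge, must supply this moment: P = 63.9955/2.28 = 28.0682 kN.

P ≈ 28.07 kN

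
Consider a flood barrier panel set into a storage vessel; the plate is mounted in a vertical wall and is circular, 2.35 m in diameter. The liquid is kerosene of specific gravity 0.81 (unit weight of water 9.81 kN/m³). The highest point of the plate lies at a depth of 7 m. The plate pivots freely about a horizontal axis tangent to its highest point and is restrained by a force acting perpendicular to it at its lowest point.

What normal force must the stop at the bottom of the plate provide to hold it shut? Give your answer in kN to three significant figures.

γ = 0.81 × 9.81 = 7.9461 kN/m³.
The centroid is at the centre, 1.175 m below the top of the plate, so the centroid depth is h_c = 7 + 1.175 = 8.175 m.
A = π(1.175)² = 4.33736 m².
Resultant F = γ·h_c·A = 7.9461 × 8.175 × 4.33736 = 281.752 kN.
I_c = πr⁴/4 = π × 1.175⁴/4 = 1.49707 m⁴.
Centre of pressure: y_p = y_c + I_c/(y_c·A) = 8.175 + 1.49707/(8.175 × 4.33736) = 8.175 + 0.042221 = 8.21722 m along the plane.
The resultant acts 1.175 + 0.042221 = 1.21722 m (along the plate) below the hinge at the top edge, so the moment about the hinge is M = F × 1.21722 = 281.752 × 1.21722 = 342.954 kN·m.
A normal force at the bottom, 2.35 m from the hinge, must supply this moment: P = 342.954/2.35 = 145.938 kN.

P ≈ 146 kN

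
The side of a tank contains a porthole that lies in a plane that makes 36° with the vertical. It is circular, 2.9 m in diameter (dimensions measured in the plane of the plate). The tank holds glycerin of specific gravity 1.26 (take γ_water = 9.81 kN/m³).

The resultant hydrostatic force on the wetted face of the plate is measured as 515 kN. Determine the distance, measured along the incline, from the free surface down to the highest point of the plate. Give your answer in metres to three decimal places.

γ = 1.26 × 9.81 = 12.3606 kN/m³.
A = π(1.45)² = 6.6052 m².
From F = γ·h_c·A, the centroid depth is h_c = 515/(12.3606 × 6.6052) = 6.30786 m.
The plate makes 36° with the vertical, i.e. θ = 90° − 36° = 54° to the horizontal. Measuring y along the incline from the free-surface line, vertical depth h = y·sinθ with sinθ = 0.809017.
Along the incline, y_c = h_c/sinθ = 6.30786/0.809017 = 7.79694 m.
The centroid is at the centre, 1.45 m below the top of the plate, so the highest point sits at y_top = 7.79694 − 1.45 = 6.34694 m along the incline.

y_top ≈ 6.347 m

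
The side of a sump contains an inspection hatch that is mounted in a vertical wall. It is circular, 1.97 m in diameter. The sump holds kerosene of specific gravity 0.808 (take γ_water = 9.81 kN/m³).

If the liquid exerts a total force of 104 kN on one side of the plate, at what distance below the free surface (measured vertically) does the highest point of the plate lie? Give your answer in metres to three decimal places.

γ = 0.808 × 9.81 = 7.92648 kN/m³.
A = π(0.985)² = 3.04805 m².
From F = γ·h_c·A, the centroid depth is h_c = 104/(7.92648 × 3.04805) = 4.30458 m.
The centroid is at the centre, 0.985 m below the top of the plate, so the highest point sits at h_top = 4.30458 − 0.985 = 3.31958 m below the surface.

d_top ≈ 3.320 m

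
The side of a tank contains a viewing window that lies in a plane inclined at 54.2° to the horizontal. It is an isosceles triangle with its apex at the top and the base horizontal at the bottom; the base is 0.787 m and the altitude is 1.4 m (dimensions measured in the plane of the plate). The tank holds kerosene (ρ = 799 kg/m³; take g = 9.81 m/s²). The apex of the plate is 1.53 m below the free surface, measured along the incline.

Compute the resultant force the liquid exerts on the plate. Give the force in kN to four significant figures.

F ≈ 8.627 kN

γ = ρg = 799 × 9.81 / 1000 = 7.83819 kN/m³.
Let θ = 54.2° be the plate's angle to the horizontal; measure y along the incline from where the plane meets the free surface. Vertical depth h = y·sinθ with sinθ = 0.811064.
With the apex up, the centroid sits 2h/3 = 2 × 1.4/3 = 0.933333 m below the apex, so y_c = 1.53 + 0.933333 = 2.46333 m and h_c = 2.46333 × 0.811064 = 1.99792 m.
A = ½ × 0.787 × 1.4 = 0.5509 m².
Resultant F = γ·h_c·A = 7.83819 × 1.99792 × 0.5509 = 8.62714 kN.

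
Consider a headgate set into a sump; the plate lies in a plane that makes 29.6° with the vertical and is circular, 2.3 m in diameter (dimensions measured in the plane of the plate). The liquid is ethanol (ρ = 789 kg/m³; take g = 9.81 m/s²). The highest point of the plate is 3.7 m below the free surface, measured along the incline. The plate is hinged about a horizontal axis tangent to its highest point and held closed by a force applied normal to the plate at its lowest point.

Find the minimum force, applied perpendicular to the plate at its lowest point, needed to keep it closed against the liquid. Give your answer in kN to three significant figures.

γ = ρg = 789 × 9.81 / 1000 = 7.74009 kN/m³.
The plate makes 29.6° with the vertical, i.e. θ = 90° − 29.6° = 60.4° to the horizontal. Measuring y along the incline from the free-surface line, vertical depth h = y·sinθ with sinθ = 0.869495.
The centroid is at the centre, 1.15 m below the top of the plate, so y_c = 3.7 + 1.15 = 4.85 m and h_c = 4.85 × 0.869495 = 4.21705 m.
A = π(1.15)² = 4.15476 m².
Resultant F = γ·h_c·A = 7.74009 × 4.21705 × 4.15476 = 135.613 kN.
I_c = πr⁴/4 = π × 1.15⁴/4 = 1.37367 m⁴.
Centre of pressure: y_p = y_c + I_c/(y_c·A) = 4.85 + 1.37367/(4.85 × 4.15476) = 4.85 + 0.0681702 = 4.91817 m along the plane.
The resultant acts 1.15 + 0.0681702 = 1.21817 m (along the plate) below the hinge at the top edge, so the moment about the hinge is M = F × 1.21817 = 135.613 × 1.21817 = 165.2 kN·m.
A normal force at the bottom, 2.3 m from the hinge, must supply this moment: P = 165.2/2.3 = 71.8261 kN.

P ≈ 71.8 kN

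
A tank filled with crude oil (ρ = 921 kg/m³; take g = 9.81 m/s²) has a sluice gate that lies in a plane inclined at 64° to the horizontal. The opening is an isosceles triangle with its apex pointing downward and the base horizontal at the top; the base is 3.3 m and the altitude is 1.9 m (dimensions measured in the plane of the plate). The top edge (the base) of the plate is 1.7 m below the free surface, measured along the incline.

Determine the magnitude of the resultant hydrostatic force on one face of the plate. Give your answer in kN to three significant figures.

γ = ρg = 921 × 9.81 / 1000 = 9.03501 kN/m³.
Let θ = 64° be the plate's angle to the horizontal; measure y along the incline from where the plane meets the free surface. Vertical depth h = y·sinθ with sinθ = 0.898794.
With the apex down, the centroid sits h/3 = 1.9/3 = 0.633333 m below the base (the top edge), so y_c = 1.7 + 0.633333 = 2.33333 m and h_c = 2.33333 × 0.898794 = 2.09718 m.
A = ½ × 3.3 × 1.9 = 3.135 m².
Resultant F = γ·h_c·A = 9.03501 × 2.09718 × 3.135 = 59.4021 kN.

F ≈ 59.4 kN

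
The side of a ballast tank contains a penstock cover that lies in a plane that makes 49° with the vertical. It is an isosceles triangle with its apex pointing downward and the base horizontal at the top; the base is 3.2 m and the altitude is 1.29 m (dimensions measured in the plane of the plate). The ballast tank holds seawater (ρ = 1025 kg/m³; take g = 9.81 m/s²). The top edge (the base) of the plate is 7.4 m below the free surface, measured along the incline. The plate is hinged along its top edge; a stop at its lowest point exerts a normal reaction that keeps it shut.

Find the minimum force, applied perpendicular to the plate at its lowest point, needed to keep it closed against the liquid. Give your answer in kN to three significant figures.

γ = ρg = 1025 × 9.81 / 1000 = 10.05525 kN/m³.
The plate makes 49° with the vertical, i.e. θ = 90° − 49° = 41° to the horizontal. Measuring y along the incline from the free-surface line, vertical depth h = y·sinθ with sinθ = 0.656059.
With the apex down, the centroid sits h/3 = 1.29/3 = 0.43 m below the base (the top edge), so y_c = 7.4 + 0.43 = 7.83 m and h_c = 7.83 × 0.656059 = 5.13694 m.
A = ½ × 3.2 × 1.29 = 2.064 m².
Resultant F = γ·h_c·A = 10.05525 × 5.13694 × 2.064 = 106.612 kN.
I_c = b·h³/36 = 3.2 × 1.29³/36 = 0.190817 m⁴.
Centre of pressure: y_p = y_c + I_c/(y_c·A) = 7.83 + 0.190817/(7.83 × 2.064) = 7.83 + 0.0118072 = 7.84181 m along the plane.
The resultant acts 0.43 + 0.0118072 = 0.441807 m (along the plate) below the hinge at the top edge, so the moment about the hinge is M = F × 0.441807 = 106.612 × 0.441807 = 47.1019 kN·m.
A normal force at the bottom, 1.29 m from the hinge, must supply this moment: P = 47.1019/1.29 = 36.5131 kN.

P ≈ 36.5 kN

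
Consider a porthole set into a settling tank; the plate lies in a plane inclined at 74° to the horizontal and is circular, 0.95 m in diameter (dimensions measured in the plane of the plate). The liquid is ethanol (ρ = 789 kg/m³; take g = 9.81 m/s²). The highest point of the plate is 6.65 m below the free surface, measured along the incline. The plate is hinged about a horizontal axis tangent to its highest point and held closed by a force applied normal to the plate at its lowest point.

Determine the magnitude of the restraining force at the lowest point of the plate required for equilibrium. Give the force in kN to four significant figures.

P ≈ 19.10 kN

γ = ρg = 789 × 9.81 / 1000 = 7.74009 kN/m³.
Let θ = 74° be the plate's angle to the horizontal; measure y along the incline from where the plane meets the free surface. Vertical depth h = y·sinθ with sinθ = 0.961262.
The centroid is at the centre, 0.475 m below the top of the plate, so y_c = 6.65 + 0.475 = 7.125 m and h_c = 7.125 × 0.961262 = 6.84899 m.
A = π(0.475)² = 0.708822 m².
Resultant F = γ·h_c·A = 7.74009 × 6.84899 × 0.708822 = 37.5759 kN.
I_c = πr⁴/4 = π × 0.475⁴/4 = 0.039982 m⁴.
Centre of pressure: y_p = y_c + I_c/(y_c·A) = 7.125 + 0.039982/(7.125 × 0.708822) = 7.125 + 0.00791667 = 7.13292 m along the plane.
The resultant acts 0.475 + 0.00791667 = 0.482917 m (along the plate) below the hinge at the top edge, so the moment about the hinge is M = F × 0.482917 = 37.5759 × 0.482917 = 18.146 kN·m.
A normal force at the bottom, 0.95 m from the hinge, must supply this moment: P = 18.146/0.95 = 19.1011 kN.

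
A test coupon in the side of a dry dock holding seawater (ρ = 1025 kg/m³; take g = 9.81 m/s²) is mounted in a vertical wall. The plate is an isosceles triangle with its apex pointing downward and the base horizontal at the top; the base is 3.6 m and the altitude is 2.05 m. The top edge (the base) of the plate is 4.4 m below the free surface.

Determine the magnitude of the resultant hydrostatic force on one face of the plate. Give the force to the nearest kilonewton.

γ = ρg = 1025 × 9.81 / 1000 = 10.05525 kN/m³.
With the apex down, the centroid sits h/3 = 2.05/3 = 0.683333 m below the base (the top edge), so the centroid depth is h_c = 4.4 + 0.683333 = 5.08333 m.
A = ½ × 3.6 × 2.05 = 3.69 m².
Resultant F = γ·h_c·A = 10.05525 × 5.08333 × 3.69 = 188.611 kN.

F ≈ 189 kN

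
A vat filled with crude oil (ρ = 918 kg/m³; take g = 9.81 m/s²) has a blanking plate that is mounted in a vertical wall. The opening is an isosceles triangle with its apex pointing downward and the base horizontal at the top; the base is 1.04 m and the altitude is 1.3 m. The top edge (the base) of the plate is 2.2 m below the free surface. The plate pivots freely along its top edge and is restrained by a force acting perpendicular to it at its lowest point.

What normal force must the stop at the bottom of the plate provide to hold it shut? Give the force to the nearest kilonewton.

γ = ρg = 918 × 9.81 / 1000 = 9.00558 kN/m³.
With the apex down, the centroid sits h/3 = 1.3/3 = 0.433333 m below the base (the top edge), so the centroid depth is h_c = 2.2 + 0.433333 = 2.63333 m.
A = ½ × 1.04 × 1.3 = 0.676 m².
Resultant F = γ·h_c·A = 9.00558 × 2.63333 × 0.676 = 16.0311 kN.
I_c = b·h³/36 = 1.04 × 1.3³/36 = 0.0634689 m⁴.
Centre of pressure: y_p = y_c + I_c/(y_c·A) = 2.63333 + 0.0634689/(2.63333 × 0.676) = 2.63333 + 0.0356541 = 2.66898 m along the plane.
The resultant acts 0.433333 + 0.0356541 = 0.468987 m (along the plate) below the hinge at the top edge, so the moment about the hinge is M = F × 0.468987 = 16.0311 × 0.468987 = 7.51838 kN·m.
A normal force at the bottom, 1.3 m from the hinge, must supply this moment: P = 7.51838/1.3 = 5.78337 kN.

P ≈ 6 kN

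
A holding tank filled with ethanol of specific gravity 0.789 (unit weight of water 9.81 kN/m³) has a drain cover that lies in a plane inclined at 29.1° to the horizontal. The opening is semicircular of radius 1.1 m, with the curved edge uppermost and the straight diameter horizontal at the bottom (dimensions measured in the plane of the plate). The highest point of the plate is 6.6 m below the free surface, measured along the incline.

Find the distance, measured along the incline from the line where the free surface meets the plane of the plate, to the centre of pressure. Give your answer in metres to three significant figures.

γ = 0.789 × 9.81 = 7.74009 kN/m³.
Let θ = 29.1° be the plate's angle to the horizontal; measure y along the incline from where the plane meets the free surface. Vertical depth h = y·sinθ with sinθ = 0.486335.
The centroid lies 4r/(3π) = 0.466854 m above the diameter, so r − 4r/(3π) = 1.1 − 0.466854 = 0.633146 m below the topmost point, so y_c = 6.6 + 0.633146 = 7.23315 m and h_c = 7.23315 × 0.486335 = 3.51773 m.
A = πr²/2 = π × 1.1²/2 = 1.90066 m².
Resultant F = γ·h_c·A = 7.74009 × 3.51773 × 1.90066 = 51.7503 kN.
I_c = (π/8 − 8/(9π))·r⁴ = 0.109757 × 1.1⁴ = 0.160695 m⁴.
Centre of pressure: y_p = y_c + I_c/(y_c·A) = 7.23315 + 0.160695/(7.23315 × 1.90066) = 7.23315 + 0.0116888 = 7.24484 m along the plane.

y_p = 7.24 m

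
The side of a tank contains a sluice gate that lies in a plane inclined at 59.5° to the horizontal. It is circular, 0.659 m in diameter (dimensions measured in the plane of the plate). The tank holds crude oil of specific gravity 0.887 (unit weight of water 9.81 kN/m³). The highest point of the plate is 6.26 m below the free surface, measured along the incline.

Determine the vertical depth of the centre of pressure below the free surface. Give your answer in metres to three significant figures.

γ = 0.887 × 9.81 = 8.70147 kN/m³.
Let θ = 59.5° be the plate's angle to the horizontal; measure y along the incline from where the plane meets the free surface. Vertical depth h = y·sinθ with sinθ = 0.861629.
The centroid is at the centre, 0.3295 m below the top of the plate, so y_c = 6.26 + 0.3295 = 6.5895 m and h_c = 6.5895 × 0.861629 = 5.6777 m.
A = π(0.3295)² = 0.341083 m².
Resultant F = γ·h_c·A = 8.70147 × 5.6777 × 0.341083 = 16.851 kN.
I_c = πr⁴/4 = π × 0.3295⁴/4 = 0.00925788 m⁴.
Centre of pressure: y_p = y_c + I_c/(y_c·A) = 6.5895 + 0.00925788/(6.5895 × 0.341083) = 6.5895 + 0.00411907 = 6.59362 m along the plane.
Vertically, h_p = y_p·sinθ = 6.59362 × 0.861629 = 5.68125 m.

h_p = 5.68 m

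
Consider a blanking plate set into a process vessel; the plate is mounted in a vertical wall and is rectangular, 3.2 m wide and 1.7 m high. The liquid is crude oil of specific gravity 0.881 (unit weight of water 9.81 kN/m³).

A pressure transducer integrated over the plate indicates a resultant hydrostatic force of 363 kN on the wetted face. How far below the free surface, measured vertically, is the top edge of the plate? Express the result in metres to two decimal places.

d_top ≈ 6.87 m

γ = 0.881 × 9.81 = 8.64261 kN/m³.
A = 3.2 × 1.7 = 5.44 m².
From F = γ·h_c·A, the centroid depth is h_c = 363/(8.64261 × 5.44) = 7.72081 m.
The centroid lies 1.7/2 = 0.85 m below the top edge, so the top edge sits at h_top = 7.72081 − 0.85 = 6.87081 m below the surface.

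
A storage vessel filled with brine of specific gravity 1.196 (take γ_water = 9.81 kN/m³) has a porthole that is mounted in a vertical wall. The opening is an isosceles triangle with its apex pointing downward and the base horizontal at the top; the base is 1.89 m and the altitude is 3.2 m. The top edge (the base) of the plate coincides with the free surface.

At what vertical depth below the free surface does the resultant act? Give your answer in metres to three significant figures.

h_p = 1.60 m

γ = 1.196 × 9.81 = 11.73276 kN/m³.
With the apex down, the centroid sits h/3 = 3.2/3 = 1.06667 m below the base (the top edge), so the centroid depth is h_c = 1.06667 m.
A = ½ × 1.89 × 3.2 = 3.024 m².
Resultant F = γ·h_c·A = 11.73276 × 1.06667 × 3.024 = 37.8453 kN.
I_c = b·h³/36 = 1.89 × 3.2³/36 = 1.72032 m⁴.
Centre of pressure: y_p = y_c + I_c/(y_c·A) = 1.06667 + 1.72032/(1.06667 × 3.024) = 1.06667 + 0.533332 = 1.6 m along the plane.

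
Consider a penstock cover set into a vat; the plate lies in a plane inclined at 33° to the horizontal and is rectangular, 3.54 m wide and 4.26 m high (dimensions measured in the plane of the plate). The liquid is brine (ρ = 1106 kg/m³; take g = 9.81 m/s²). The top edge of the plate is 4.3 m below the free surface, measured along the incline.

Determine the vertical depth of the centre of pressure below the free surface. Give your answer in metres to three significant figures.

γ = ρg = 1106 × 9.81 / 1000 = 10.84986 kN/m³.
Let θ = 33° be the plate's angle to the horizontal; measure y along the incline from where the plane meets the free surface. Vertical depth h = y·sinθ with sinθ = 0.544639.
The centroid lies 4.26/2 = 2.13 m below the top edge, so y_c = 4.3 + 2.13 = 6.43 m and h_c = 6.43 × 0.544639 = 3.50203 m.
A = 3.54 × 4.26 = 15.0804 m².
Resultant F = γ·h_c·A = 10.84986 × 3.50203 × 15.0804 = 573.003 kN.
I_c = b·h³/12 = 3.54 × 4.26³/12 = 22.8061 m⁴.
Centre of pressure: y_p = y_c + I_c/(y_c·A) = 6.43 + 22.8061/(6.43 × 15.0804) = 6.43 + 0.235195 = 6.66519 m along the plane.
Vertically, h_p = y_p·sinθ = 6.66519 × 0.544639 = 3.63012 m.

h_p = 3.63 m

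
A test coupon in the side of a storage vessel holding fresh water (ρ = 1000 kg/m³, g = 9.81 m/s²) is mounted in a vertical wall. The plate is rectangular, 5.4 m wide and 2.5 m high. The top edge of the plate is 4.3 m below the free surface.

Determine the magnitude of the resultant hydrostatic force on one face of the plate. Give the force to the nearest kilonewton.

F ≈ 735 kN

γ = ρg = 1000 × 9.81 = 9810 N/m³ = 9.81 kN/m³.
The centroid lies 2.5/2 = 1.25 m below the top edge, so the centroid depth is h_c = 4.3 + 1.25 = 5.55 m.
A = 5.4 × 2.5 = 13.5 m².
Resultant F = γ·h_c·A = 9.81 × 5.55 × 13.5 = 735.014 kN.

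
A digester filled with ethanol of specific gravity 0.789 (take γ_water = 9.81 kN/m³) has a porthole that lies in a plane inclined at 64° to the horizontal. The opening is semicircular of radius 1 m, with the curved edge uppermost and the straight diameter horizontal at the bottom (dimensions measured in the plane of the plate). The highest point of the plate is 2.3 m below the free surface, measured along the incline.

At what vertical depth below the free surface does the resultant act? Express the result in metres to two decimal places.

h_p = 2.61 m

γ = 0.789 × 9.81 = 7.74009 kN/m³.
Let θ = 64° be the plate's angle to the horizontal; measure y along the incline from where the plane meets the free surface. Vertical depth h = y·sinθ with sinθ = 0.898794.
The centroid lies 4r/(3π) = 0.424413 m above the diameter, so r − 4r/(3π) = 1 − 0.424413 = 0.575587 m below the topmost point, so y_c = 2.3 + 0.575587 = 2.87559 m and h_c = 2.87559 × 0.898794 = 2.58456 m.
A = πr²/2 = π × 1²/2 = 1.5708 m².
Resultant F = γ·h_c·A = 7.74009 × 2.58456 × 1.5708 = 31.4234 kN.
I_c = (π/8 − 8/(9π))·r⁴ = 0.109757 × 1⁴ = 0.109757 m⁴.
Centre of pressure: y_p = y_c + I_c/(y_c·A) = 2.87559 + 0.109757/(2.87559 × 1.5708) = 2.87559 + 0.0242988 = 2.89989 m along the plane.
Vertically, h_p = y_p·sinθ = 2.89989 × 0.898794 = 2.6064 m.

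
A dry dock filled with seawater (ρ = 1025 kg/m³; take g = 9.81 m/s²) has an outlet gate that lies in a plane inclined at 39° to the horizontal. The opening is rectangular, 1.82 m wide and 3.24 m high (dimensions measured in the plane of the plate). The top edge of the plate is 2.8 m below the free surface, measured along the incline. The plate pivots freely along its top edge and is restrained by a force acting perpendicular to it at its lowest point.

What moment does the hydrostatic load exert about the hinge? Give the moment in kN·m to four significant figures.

γ = ρg = 1025 × 9.81 / 1000 = 10.05525 kN/m³.
Let θ = 39° be the plate's angle to the horizontal; measure y along the incline from where the plane meets the free surface. Vertical depth h = y·sinθ with sinθ = 0.629320.
The centroid lies 3.24/2 = 1.62 m below the top edge, so y_c = 2.8 + 1.62 = 4.42 m and h_c = 4.42 × 0.629320 = 2.78159 m.
A = 1.82 × 3.24 = 5.8968 m².
Resultant F = γ·h_c·A = 10.05525 × 2.78159 × 5.8968 = 164.931 kN.
I_c = b·h³/12 = 1.82 × 3.24³/12 = 5.15852 m⁴.
Centre of pressure: y_p = y_c + I_c/(y_c·A) = 4.42 + 5.15852/(4.42 × 5.8968) = 4.42 + 0.197919 = 4.61792 m along the plane.
The resultant acts 1.62 + 0.197919 = 1.81792 m (along the plate) below the hinge at the top edge, so the moment about the hinge is M = F × 1.81792 = 164.931 × 1.81792 = 299.831 kN·m.

M ≈ 299.8 kN·m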